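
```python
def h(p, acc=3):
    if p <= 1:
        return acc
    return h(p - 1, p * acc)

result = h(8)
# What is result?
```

Accumulator trace (n, acc): (8, 3) -> (7, 24) -> (6, 168) -> (5, 1008) -> (4, 5040) -> (3, 20160) -> (2, 60480) -> (1, 120960) -> return 120960

Answer: 120960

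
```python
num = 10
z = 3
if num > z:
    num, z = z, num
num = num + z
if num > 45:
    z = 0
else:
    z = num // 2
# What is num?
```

Trace:
`num = 10` → num = 10
`z = 3` → z = 3
`if num > z: ...` → num > z is True → num = 3; z = 10
`num = num + z` → num = 13
`if num > 45: ...` → num > 45 is False, take else branch → z = 6
So num = 13

Answer: 13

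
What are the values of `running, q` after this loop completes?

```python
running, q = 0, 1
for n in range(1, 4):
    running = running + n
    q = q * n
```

Sum and factorial of 1 to 3
`running, q` takes the values: (0, 1) → (1, 1) → (3, 1) → (3, 2) → (6, 2) → (6, 6)

Answer: 6, 6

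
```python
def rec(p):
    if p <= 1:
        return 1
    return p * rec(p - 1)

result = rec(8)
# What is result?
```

rec(8) = 8 * 7 * 6 * 5 * 4 * 3 * 2 * 1 = 40320

Answer: 40320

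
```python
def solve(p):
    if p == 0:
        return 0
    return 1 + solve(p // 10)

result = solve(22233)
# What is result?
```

Count of digits of 22233: 5

Answer: 5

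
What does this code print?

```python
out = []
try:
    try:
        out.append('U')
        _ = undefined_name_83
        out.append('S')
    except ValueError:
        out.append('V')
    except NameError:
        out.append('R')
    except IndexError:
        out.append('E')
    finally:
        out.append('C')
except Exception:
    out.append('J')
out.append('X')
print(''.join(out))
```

Execution trace: 'U' (inner try body) → 'R' (inner except NameError) → 'C' (inner finally) → 'X' (after the try/except). Output: URCX

Answer: URCX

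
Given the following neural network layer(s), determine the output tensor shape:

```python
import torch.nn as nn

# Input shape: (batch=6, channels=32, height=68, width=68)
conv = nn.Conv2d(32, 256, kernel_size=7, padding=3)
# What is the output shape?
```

Input: (6, 32, 68, 68) -> Output: (6, 256, 68, 68)

Answer: (6, 256, 68, 68)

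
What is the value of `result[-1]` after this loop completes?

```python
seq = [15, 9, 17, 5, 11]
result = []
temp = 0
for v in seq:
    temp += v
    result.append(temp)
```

Cumulative sum ends at 57
`result` takes the values: [] → [15] → [15, 24] → [15, 24, 41] → [15, 24, 41, 46] → [15, 24, 41, 46, 57]
So `result[-1]` = 57

Answer: 57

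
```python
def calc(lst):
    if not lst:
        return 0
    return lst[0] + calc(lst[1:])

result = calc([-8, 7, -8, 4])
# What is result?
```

(-8) + 7 + (-8) + 4 + 0 = -5

Answer: -5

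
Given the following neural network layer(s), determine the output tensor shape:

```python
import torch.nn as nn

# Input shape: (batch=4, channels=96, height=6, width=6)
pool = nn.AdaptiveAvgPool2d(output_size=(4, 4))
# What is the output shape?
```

Input: (4, 96, 6, 6) -> Output: (4, 96, 4, 4)

Answer: (4, 96, 4, 4)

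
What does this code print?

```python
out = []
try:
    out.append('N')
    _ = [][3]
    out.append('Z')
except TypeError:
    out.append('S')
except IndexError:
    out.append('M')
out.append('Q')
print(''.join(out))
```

Execution trace: 'N' (try body) → 'M' (except IndexError) → 'Q' (after the try/except). Output: NMQ

Answer: NMQ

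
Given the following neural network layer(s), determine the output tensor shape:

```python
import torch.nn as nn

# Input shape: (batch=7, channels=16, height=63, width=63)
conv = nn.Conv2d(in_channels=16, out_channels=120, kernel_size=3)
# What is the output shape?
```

Input: (7, 16, 63, 63) -> Output: (7, 120, 61, 61)

Answer: (7, 120, 61, 61)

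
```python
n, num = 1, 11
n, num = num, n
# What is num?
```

Trace:
`n, num = 1, 11` → n = 1; num = 11
`n, num = num, n` → n = 11; num = 1
So num = 1

Answer: 1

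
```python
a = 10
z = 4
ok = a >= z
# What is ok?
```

Trace:
`a = 10` → a = 10
`z = 4` → z = 4
`ok = a >= z` → ok = True
So ok = True

Answer: True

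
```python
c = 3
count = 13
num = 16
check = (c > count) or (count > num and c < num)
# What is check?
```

Trace:
`c = 3` → c = 3
`count = 13` → count = 13
`num = 16` → num = 16
`check = (c > count) or (count > num and c < num)` → check = False
So check = False

Answer: False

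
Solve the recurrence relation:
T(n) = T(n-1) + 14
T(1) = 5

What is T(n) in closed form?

Unrolling: T(n) = T(1) + 14·(n-1) = 5 + 14(n-1) = 14n - 9.

Answer: T(n) = 14n - 9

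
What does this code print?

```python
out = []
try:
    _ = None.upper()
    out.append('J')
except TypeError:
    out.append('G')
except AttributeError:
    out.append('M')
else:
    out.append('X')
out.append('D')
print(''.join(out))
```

Execution trace: 'M' (except AttributeError) → 'D' (after the try/except). Output: MD

Answer: MD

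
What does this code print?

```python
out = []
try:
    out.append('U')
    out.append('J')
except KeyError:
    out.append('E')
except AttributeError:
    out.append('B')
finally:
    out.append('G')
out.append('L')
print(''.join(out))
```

Execution trace: 'U' (try body) → 'J' (try body, no exception) → 'G' (finally) → 'L' (after the try/except). Output: UJGL

Answer: UJGL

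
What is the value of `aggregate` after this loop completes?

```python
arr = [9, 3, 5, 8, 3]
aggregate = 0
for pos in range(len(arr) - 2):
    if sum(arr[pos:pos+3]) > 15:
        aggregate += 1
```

Count windows with sum > 15
`aggregate` takes the values: 0 → 1 → 2 → 3

Answer: 3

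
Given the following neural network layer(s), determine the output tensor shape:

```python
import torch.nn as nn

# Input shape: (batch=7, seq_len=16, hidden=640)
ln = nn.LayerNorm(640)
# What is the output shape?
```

Input: (7, 16, 640) -> Output: (7, 16, 640)

Answer: (7, 16, 640)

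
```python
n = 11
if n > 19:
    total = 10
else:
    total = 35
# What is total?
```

Trace:
`n = 11` → n = 11
`if n > 19: ...` → n > 19 is False, take else branch → total = 35
So total = 35

Answer: 35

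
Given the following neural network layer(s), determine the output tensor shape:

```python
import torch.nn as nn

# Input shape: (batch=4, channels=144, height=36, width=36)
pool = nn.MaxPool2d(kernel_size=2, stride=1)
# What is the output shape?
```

Input: (4, 144, 36, 36) -> Output: (4, 144, 35, 35)

Answer: (4, 144, 35, 35)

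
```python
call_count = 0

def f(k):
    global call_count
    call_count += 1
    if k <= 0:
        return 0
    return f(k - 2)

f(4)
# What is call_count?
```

Linear recursion stepping by 2: 3 calls from k=4 down to ≤0.

Answer: 3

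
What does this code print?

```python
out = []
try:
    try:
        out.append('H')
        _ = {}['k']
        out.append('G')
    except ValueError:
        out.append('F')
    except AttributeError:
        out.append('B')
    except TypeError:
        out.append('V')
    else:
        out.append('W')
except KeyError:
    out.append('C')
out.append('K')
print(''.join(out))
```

Execution trace: 'H' (try body) → 'C' (outer except KeyError) → 'K' (after the try/except). Output: HCK

Answer: HCK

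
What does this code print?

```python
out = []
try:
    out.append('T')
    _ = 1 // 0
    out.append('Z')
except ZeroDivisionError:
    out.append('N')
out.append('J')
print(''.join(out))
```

Execution trace: 'T' (try body) → 'N' (except ZeroDivisionError) → 'J' (after the try/except). Output: TNJ

Answer: TNJ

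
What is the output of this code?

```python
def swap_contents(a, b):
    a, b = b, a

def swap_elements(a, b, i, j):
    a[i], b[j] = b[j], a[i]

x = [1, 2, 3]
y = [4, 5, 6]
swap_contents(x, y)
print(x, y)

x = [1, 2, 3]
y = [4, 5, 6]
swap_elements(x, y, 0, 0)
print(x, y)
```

Key concept: parameter rebinding vs mutation.
Step by step:
`x = [1, 2, 3]` → x = [1, 2, 3]
`y = [4, 5, 6]` → y = [4, 5, 6]
`swap_contents(x, y)` → no visible change to tracked variables
`print(x, y)` → prints [1, 2, 3] [4, 5, 6]
`x = [1, 2, 3]` → x = [1, 2, 3]
`y = [4, 5, 6]` → y = [4, 5, 6]
`swap_elements(x, y, 0, 0)` → x = [4, 2, 3]; y = [1, 5, 6]
`print(x, y)` → prints [4, 2, 3] [1, 5, 6]

Answer:
[1, 2, 3] [4, 5, 6]
[4, 2, 3] [1, 5, 6]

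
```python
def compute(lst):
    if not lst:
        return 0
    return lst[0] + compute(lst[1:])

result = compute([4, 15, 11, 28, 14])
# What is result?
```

4 + 15 + 11 + 28 + 14 + 0 = 72

Answer: 72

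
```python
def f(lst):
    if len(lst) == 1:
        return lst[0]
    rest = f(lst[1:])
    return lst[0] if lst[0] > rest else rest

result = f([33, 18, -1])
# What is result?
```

Recursive max over [33, 18, -1] = 33

Answer: 33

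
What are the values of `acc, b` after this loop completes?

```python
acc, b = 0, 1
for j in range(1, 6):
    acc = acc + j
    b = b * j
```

Sum and factorial of 1 to 5
`acc, b` takes the values: (0, 1) → (1, 1) → (3, 1) → (3, 2) → (6, 2) → (6, 6) → (10, 6) → (10, 24) → (15, 24) → (15, 120)

Answer: 15, 120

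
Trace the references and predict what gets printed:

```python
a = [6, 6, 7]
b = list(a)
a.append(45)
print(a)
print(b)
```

Key concept: list() constructor creates copy.
Step by step:
`a = [6, 6, 7]` → a = [6, 6, 7]
`b = list(a)` → b = [6, 6, 7]
`a.append(45)` → a = [6, 6, 7, 45]
`print(a)` → prints [6, 6, 7, 45]
`print(b)` → prints [6, 6, 7]

Answer:
[6, 6, 7, 45]
[6, 6, 7]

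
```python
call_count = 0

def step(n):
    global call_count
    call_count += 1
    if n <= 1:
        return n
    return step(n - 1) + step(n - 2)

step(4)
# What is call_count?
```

Calls(n) = 1 + Calls(n-1) + Calls(n-2); Calls(0)=Calls(1)=1. For n=4 this gives 9.

Answer: 9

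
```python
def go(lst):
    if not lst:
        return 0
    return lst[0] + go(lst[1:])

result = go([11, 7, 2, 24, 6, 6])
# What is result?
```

11 + 7 + 2 + 24 + 6 + 6 + 0 = 56

Answer: 56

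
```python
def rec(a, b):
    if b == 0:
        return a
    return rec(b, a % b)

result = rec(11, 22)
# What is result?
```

rec(11, 22) -> rec(22, 11) -> rec(11, 0) -> 11

Answer: 11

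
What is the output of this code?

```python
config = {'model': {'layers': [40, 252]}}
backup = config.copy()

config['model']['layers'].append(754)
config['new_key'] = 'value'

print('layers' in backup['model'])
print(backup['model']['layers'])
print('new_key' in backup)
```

Key concept: shallow copy gotcha with nested dict.
Step by step:
`config = {'model': {'layers': [40, 252]}}` → config = {'model': {'layers': [40, 252]}}
`backup = config.copy()` → backup = {'model': {'layers': [40, 252]}}
`config['model']['layers'].append(754)` → config = {'model': {'layers': [40, 252, 754]}}; backup = {'model': {'layers': [40, 252, 754]}}
`config['new_key'] = 'value'` → config = {'model': {'layers': [40, 252, 754]}, 'new_key': 'value'}
`print('layers' in backup['model'])` → prints True
`print(backup['model']['layers'])` → prints [40, 252, 754]
`print('new_key' in backup)` → prints False

Answer:
True
[40, 252, 754]
False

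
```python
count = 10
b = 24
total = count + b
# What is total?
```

Trace:
`count = 10` → count = 10
`b = 24` → b = 24
`total = count + b` → total = 34
So total = 34

Answer: 34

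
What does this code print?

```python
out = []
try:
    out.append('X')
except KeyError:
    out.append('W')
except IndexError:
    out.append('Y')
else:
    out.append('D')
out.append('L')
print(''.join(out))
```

Execution trace: 'X' (try body, no exception) → 'D' (else) → 'L' (after the try/except). Output: XDL

Answer: XDL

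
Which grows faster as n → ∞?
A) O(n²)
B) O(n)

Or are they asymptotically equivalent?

O(n²) vs O(n): Higher order terms dominate.

Answer: A) O(n²) grows faster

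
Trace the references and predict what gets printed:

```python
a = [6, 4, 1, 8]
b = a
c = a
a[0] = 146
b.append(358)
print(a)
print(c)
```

Key concept: multiple aliases.
Step by step:
`a = [6, 4, 1, 8]` → a = [6, 4, 1, 8]
`b = a` → b = [6, 4, 1, 8] (same object as a)
`c = a` → c = [6, 4, 1, 8] (same object as a, b)
`a[0] = 146` → a = [146, 4, 1, 8] (same object as b, c); b = [146, 4, 1, 8] (same object as a, c); c = [146, 4, 1, 8] (same object as a, b)
`b.append(358)` → a = [146, 4, 1, 8, 358] (same object as b, c); b = [146, 4, 1, 8, 358] (same object as a, c); c = [146, 4, 1, 8, 358] (same object as a, b)
`print(a)` → prints [146, 4, 1, 8, 358]
`print(c)` → prints [146, 4, 1, 8, 358]

Answer:
[146, 4, 1, 8, 358]
[146, 4, 1, 8, 358]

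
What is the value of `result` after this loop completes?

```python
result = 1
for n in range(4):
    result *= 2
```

2^4 = 16
`result` takes the values: 1 → 2 → 4 → 8 → 16

Answer: 16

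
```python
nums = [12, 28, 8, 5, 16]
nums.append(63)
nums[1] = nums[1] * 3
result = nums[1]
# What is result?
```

Trace:
`nums = [12, 28, 8, 5, 16]` → nums = [12, 28, 8, 5, 16]
`nums.append(63)` → nums = [12, 28, 8, 5, 16, 63]
`nums[1] = nums[1] * 3` → nums = [12, 84, 8, 5, 16, 63]
`result = nums[1]` → result = 84
So result = 84

Answer: 84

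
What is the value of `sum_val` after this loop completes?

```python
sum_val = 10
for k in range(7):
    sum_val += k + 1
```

Start at 10, add 1 to 7 = 38
`sum_val` takes the values: 10 → 11 → 13 → 16 → 20 → 25 → 31 → 38

Answer: 38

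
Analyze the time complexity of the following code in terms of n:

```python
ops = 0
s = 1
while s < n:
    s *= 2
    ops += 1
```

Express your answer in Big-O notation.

Each loop level contributes: log n. Multiplying the contributions gives O(log n).

Answer: O(log n)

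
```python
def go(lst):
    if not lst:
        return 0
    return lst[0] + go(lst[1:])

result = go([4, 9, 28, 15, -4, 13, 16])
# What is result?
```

4 + 9 + 28 + 15 + (-4) + 13 + 16 + 0 = 81

Answer: 81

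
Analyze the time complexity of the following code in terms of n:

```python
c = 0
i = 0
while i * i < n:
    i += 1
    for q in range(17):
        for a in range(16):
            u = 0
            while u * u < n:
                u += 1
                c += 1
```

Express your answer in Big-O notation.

Each loop level contributes: √n × 1 × 1 × √n. Multiplying the contributions gives O(n).

Answer: O(n)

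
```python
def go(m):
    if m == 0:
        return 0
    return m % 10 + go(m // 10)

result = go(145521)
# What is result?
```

Sum of digits of 145521: 1 + 2 + 5 + 5 + 4 + 1 = 18

Answer: 18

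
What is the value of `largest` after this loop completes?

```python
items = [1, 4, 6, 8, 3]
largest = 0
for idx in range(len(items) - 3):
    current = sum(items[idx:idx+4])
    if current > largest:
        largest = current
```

Max sum of 4-element window in [1, 4, 6, 8, 3]
`largest` takes the values: 0 → 19 → 21

Answer: 21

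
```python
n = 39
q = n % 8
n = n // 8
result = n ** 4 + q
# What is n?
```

Trace:
`n = 39` → n = 39
`q = n % 8` → q = 7
`n = n // 8` → n = 4
`result = n ** 4 + q` → result = 263
So n = 4

Answer: 4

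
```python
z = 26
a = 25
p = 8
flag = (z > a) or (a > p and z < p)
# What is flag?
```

Trace:
`z = 26` → z = 26
`a = 25` → a = 25
`p = 8` → p = 8
`flag = (z > a) or (a > p and z < p)` → flag = True
So flag = True

Answer: True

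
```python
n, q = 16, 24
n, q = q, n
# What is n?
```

Trace:
`n, q = 16, 24` → n = 16; q = 24
`n, q = q, n` → n = 24; q = 16
So n = 24

Answer: 24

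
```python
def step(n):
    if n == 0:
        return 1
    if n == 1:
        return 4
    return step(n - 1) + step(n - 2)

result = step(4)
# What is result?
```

Build up from base cases: step(0)=1, step(1)=4, step(2)=5, step(3)=9, step(4)=14

Answer: 14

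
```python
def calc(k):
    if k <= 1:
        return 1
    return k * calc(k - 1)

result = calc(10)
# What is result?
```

calc(10) = 10 * 9 * 8 * 7 * 6 * 5 * 4 * 3 * 2 * 1 = 3628800

Answer: 3628800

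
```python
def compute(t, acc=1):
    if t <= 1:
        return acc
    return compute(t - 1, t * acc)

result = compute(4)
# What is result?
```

Accumulator trace (n, acc): (4, 1) -> (3, 4) -> (2, 12) -> (1, 24) -> return 24

Answer: 24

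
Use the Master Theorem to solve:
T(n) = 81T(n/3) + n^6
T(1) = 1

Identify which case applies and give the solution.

a=81, b=3, f(n)=n^6. log_3(81) = 4. Since c=6 > 4 and the regularity condition holds (81(n/3)^6 = (81/3^6)n^6 with 81/3^6 < 1), Case 3 applies: T(n) = Θ(f(n)) = O(n^6).

Answer: O(n^6) - Case 3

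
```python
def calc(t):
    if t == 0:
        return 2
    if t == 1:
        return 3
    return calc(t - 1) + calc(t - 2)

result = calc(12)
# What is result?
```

Build up from base cases: calc(0)=2, calc(1)=3, calc(2)=5, calc(3)=8, calc(4)=13, calc(5)=21, calc(6)=34, ..., calc(12)=610

Answer: 610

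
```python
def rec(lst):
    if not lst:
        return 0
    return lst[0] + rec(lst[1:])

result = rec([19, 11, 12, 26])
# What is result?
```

19 + 11 + 12 + 26 + 0 = 68

Answer: 68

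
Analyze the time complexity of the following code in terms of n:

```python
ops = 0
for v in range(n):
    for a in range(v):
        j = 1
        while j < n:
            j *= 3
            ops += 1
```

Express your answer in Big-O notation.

Each loop level contributes: n × n × log n. Multiplying the contributions gives O(n^2 log n).

Answer: O(n^2 log n)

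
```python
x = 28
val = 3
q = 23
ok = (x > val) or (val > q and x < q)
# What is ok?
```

Trace:
`x = 28` → x = 28
`val = 3` → val = 3
`q = 23` → q = 23
`ok = (x > val) or (val > q and x < q)` → ok = True
So ok = True

Answer: True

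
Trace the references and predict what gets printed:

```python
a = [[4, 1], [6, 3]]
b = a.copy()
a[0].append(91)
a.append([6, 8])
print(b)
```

Key concept: shallow copy with nested lists.
Step by step:
`a = [[4, 1], [6, 3]]` → a = [[4, 1], [6, 3]]
`b = a.copy()` → b = [[4, 1], [6, 3]]
`a[0].append(91)` → a = [[4, 1, 91], [6, 3]]; b = [[4, 1, 91], [6, 3]]
`a.append([6, 8])` → a = [[4, 1, 91], [6, 3], [6, 8]]
`print(b)` → prints [[4, 1, 91], [6, 3]]

Answer: [[4, 1, 91], [6, 3]]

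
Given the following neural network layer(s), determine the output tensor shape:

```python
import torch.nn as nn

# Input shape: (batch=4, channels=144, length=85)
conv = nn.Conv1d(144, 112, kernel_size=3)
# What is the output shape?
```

Input: (4, 144, 85) -> Output: (4, 112, 83)

Answer: (4, 112, 83)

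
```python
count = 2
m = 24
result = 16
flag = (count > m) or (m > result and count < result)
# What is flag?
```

Trace:
`count = 2` → count = 2
`m = 24` → m = 24
`result = 16` → result = 16
`flag = (count > m) or (m > result and count < result)` → flag = True
So flag = True

Answer: True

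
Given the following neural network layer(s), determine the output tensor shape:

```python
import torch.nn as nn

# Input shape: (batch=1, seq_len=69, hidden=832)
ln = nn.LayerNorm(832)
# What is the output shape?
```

Input: (1, 69, 832) -> Output: (1, 69, 832)

Answer: (1, 69, 832)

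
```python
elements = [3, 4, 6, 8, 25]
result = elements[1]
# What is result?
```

Trace:
`elements = [3, 4, 6, 8, 25]` → elements = [3, 4, 6, 8, 25]
`result = elements[1]` → result = 4
So result = 4

Answer: 4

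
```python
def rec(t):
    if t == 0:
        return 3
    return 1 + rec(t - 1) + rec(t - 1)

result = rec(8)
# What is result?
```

rec(t) = 1 + 2·rec(t-1), rec(0)=3. Closed form: (3+1)·2^8 - 1 = 1023.

Answer: 1023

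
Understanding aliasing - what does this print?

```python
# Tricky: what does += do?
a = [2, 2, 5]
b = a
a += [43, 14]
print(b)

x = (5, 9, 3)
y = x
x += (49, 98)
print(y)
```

Key concept: += behavior differs for mutable vs immutable.
Step by step:
`a = [2, 2, 5]` → a = [2, 2, 5]
`b = a` → b = [2, 2, 5] (same object as a)
`a += [43, 14]` → a = [2, 2, 5, 43, 14] (same object as b); b = [2, 2, 5, 43, 14] (same object as a)
`print(b)` → prints [2, 2, 5, 43, 14]
`x = (5, 9, 3)` → x = (5, 9, 3)
`y = x` → y = (5, 9, 3)
`x += (49, 98)` → x = (5, 9, 3, 49, 98)
`print(y)` → prints (5, 9, 3)

Answer:
[2, 2, 5, 43, 14]
(5, 9, 3)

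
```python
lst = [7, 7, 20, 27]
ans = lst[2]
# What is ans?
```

Trace:
`lst = [7, 7, 20, 27]` → lst = [7, 7, 20, 27]
`ans = lst[2]` → ans = 20
So ans = 20

Answer: 20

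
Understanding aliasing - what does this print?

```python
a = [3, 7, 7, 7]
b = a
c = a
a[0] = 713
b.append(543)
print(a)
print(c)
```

Key concept: multiple aliases.
Step by step:
`a = [3, 7, 7, 7]` → a = [3, 7, 7, 7]
`b = a` → b = [3, 7, 7, 7] (same object as a)
`c = a` → c = [3, 7, 7, 7] (same object as a, b)
`a[0] = 713` → a = [713, 7, 7, 7] (same object as b, c); b = [713, 7, 7, 7] (same object as a, c); c = [713, 7, 7, 7] (same object as a, b)
`b.append(543)` → a = [713, 7, 7, 7, 543] (same object as b, c); b = [713, 7, 7, 7, 543] (same object as a, c); c = [713, 7, 7, 7, 543] (same object as a, b)
`print(a)` → prints [713, 7, 7, 7, 543]
`print(c)` → prints [713, 7, 7, 7, 543]

Answer:
[713, 7, 7, 7, 543]
[713, 7, 7, 7, 543]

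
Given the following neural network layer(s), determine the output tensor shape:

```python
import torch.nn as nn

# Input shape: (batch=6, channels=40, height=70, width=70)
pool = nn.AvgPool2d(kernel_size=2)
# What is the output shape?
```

Input: (6, 40, 70, 70) -> Output: (6, 40, 35, 35)

Answer: (6, 40, 35, 35)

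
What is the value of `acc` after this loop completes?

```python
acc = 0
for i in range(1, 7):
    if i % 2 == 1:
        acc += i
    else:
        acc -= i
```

Add odd, subtract even
`acc` takes the values: 0 → 1 → -1 → 2 → -2 → 3 → -3

Answer: -3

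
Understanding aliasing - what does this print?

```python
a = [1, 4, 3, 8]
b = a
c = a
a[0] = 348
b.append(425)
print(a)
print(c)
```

Key concept: multiple aliases.
Step by step:
`a = [1, 4, 3, 8]` → a = [1, 4, 3, 8]
`b = a` → b = [1, 4, 3, 8] (same object as a)
`c = a` → c = [1, 4, 3, 8] (same object as a, b)
`a[0] = 348` → a = [348, 4, 3, 8] (same object as b, c); b = [348, 4, 3, 8] (same object as a, c); c = [348, 4, 3, 8] (same object as a, b)
`b.append(425)` → a = [348, 4, 3, 8, 425] (same object as b, c); b = [348, 4, 3, 8, 425] (same object as a, c); c = [348, 4, 3, 8, 425] (same object as a, b)
`print(a)` → prints [348, 4, 3, 8, 425]
`print(c)` → prints [348, 4, 3, 8, 425]

Answer:
[348, 4, 3, 8, 425]
[348, 4, 3, 8, 425]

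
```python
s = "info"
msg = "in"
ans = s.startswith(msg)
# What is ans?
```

Trace:
`s = "info"` → s = 'info'
`msg = "in"` → msg = 'in'
`ans = s.startswith(msg)` → ans = True
So ans = True

Answer: True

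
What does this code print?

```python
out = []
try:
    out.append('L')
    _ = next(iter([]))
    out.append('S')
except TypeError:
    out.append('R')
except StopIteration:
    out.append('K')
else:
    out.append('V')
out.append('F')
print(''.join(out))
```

Execution trace: 'L' (try body) → 'K' (except StopIteration) → 'F' (after the try/except). Output: LKF

Answer: LKF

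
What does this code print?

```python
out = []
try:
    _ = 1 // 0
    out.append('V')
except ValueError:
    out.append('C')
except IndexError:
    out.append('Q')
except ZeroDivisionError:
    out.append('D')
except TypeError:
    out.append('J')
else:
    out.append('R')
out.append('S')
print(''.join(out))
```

Execution trace: 'D' (except ZeroDivisionError) → 'S' (after the try/except). Output: DS

Answer: DS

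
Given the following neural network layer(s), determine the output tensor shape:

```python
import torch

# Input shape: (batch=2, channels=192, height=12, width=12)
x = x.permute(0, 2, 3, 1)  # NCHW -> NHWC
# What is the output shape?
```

Input: (2, 192, 12, 12) -> Output: (2, 12, 12, 192)

Answer: (2, 12, 12, 192)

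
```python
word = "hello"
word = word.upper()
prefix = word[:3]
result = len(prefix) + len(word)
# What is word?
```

Trace:
`word = "hello"` → word = 'hello'
`word = word.upper()` → word = 'HELLO'
`prefix = word[:3]` → prefix = 'HEL'
`result = len(prefix) + len(word)` → result = 8
So word = 'HELLO'

Answer: 'HELLO'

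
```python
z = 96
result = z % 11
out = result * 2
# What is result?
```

Trace:
`z = 96` → z = 96
`result = z % 11` → result = 8
`out = result * 2` → out = 16
So result = 8

Answer: 8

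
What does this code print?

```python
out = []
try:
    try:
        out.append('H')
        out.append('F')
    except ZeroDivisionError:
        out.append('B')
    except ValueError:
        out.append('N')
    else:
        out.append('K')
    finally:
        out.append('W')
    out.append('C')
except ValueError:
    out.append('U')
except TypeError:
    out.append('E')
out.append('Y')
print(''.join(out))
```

Execution trace: 'H' (inner try body) → 'F' (inner try body, no exception) → 'K' (inner else) → 'W' (inner finally) → 'C' (try body, no exception) → 'Y' (after the try/except). Output: HFKWCY

Answer: HFKWCY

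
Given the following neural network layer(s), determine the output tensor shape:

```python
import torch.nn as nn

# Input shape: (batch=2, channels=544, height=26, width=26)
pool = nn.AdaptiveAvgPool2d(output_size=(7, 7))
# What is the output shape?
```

Input: (2, 544, 26, 26) -> Output: (2, 544, 7, 7)

Answer: (2, 544, 7, 7)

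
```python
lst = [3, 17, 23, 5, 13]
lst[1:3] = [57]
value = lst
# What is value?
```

Trace:
`lst = [3, 17, 23, 5, 13]` → lst = [3, 17, 23, 5, 13]
`lst[1:3] = [57]` → lst = [3, 57, 5, 13]
`value = lst` → value = [3, 57, 5, 13]
So value = [3, 57, 5, 13]

Answer: [3, 57, 5, 13]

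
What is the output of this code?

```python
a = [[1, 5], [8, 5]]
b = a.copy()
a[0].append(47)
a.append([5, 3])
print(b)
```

Key concept: shallow copy with nested lists.
Step by step:
`a = [[1, 5], [8, 5]]` → a = [[1, 5], [8, 5]]
`b = a.copy()` → b = [[1, 5], [8, 5]]
`a[0].append(47)` → a = [[1, 5, 47], [8, 5]]; b = [[1, 5, 47], [8, 5]]
`a.append([5, 3])` → a = [[1, 5, 47], [8, 5], [5, 3]]
`print(b)` → prints [[1, 5, 47], [8, 5]]

Answer: [[1, 5, 47], [8, 5]]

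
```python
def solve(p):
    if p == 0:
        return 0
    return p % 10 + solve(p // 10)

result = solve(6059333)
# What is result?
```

Sum of digits of 6059333: 3 + 3 + 3 + 9 + 5 + 0 + 6 = 29

Answer: 29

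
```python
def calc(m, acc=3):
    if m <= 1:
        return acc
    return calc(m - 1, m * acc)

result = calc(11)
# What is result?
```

Accumulator trace (n, acc): (11, 3) -> (10, 33) -> (9, 330) -> (8, 2970) -> (7, 23760) -> (6, 166320) -> (5, 997920) -> (4, 4989600) -> (3, 19958400) -> (2, 59875200) -> (1, 119750400) -> return 119750400

Answer: 119750400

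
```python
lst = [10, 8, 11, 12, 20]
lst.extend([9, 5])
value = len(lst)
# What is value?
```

Trace:
`lst = [10, 8, 11, 12, 20]` → lst = [10, 8, 11, 12, 20]
`lst.extend([9, 5])` → lst = [10, 8, 11, 12, 20, 9, 5]
`value = len(lst)` → value = 7
So value = 7

Answer: 7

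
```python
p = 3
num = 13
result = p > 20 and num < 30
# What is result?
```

Trace:
`p = 3` → p = 3
`num = 13` → num = 13
`result = p > 20 and num < 30` → result = False
So result = False

Answer: False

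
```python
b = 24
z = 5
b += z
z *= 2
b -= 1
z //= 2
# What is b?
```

Trace:
`b = 24` → b = 24
`z = 5` → z = 5
`b += z` → b = 29
`z *= 2` → z = 10
`b -= 1` → b = 28
`z //= 2` → z = 5
So b = 28

Answer: 28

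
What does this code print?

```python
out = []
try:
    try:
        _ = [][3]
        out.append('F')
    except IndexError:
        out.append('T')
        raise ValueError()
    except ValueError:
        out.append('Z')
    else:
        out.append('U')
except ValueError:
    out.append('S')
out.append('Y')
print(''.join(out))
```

Execution trace: 'T' (except IndexError) → 'S' (outer except ValueError) → 'Y' (after the try/except). Output: TSY

Answer: TSY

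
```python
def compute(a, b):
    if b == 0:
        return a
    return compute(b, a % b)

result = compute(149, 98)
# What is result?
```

compute(149, 98) -> compute(98, 51) -> compute(51, 47) -> compute(47, 4) -> compute(4, 3) -> compute(3, 1) -> compute(1, 0) -> 1

Answer: 1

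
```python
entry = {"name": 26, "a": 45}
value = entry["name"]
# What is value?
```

Trace:
`entry = {"name": 26, "a": 45}` → entry = {'name': 26, 'a': 45}
`value = entry["name"]` → value = 26
So value = 26

Answer: 26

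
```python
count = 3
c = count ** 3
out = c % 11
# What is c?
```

Trace:
`count = 3` → count = 3
`c = count ** 3` → c = 27
`out = c % 11` → out = 5
So c = 27

Answer: 27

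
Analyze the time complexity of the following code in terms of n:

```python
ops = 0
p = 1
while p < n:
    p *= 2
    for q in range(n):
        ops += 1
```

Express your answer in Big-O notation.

Each loop level contributes: log n × n. Multiplying the contributions gives O(n log n).

Answer: O(n log n)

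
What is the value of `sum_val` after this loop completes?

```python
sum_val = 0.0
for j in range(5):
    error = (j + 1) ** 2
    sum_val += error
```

Sum of squared losses 1² + 2² + ... + 5²
`sum_val` takes the values: 0.0 → 1.0 → 5.0 → 14.0 → 30.0 → 55.0

Answer: 55.0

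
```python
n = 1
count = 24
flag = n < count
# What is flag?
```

Trace:
`n = 1` → n = 1
`count = 24` → count = 24
`flag = n < count` → flag = True
So flag = True

Answer: True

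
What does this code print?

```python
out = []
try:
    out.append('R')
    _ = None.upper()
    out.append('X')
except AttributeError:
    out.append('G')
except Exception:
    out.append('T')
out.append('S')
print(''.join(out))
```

Execution trace: 'R' (try body) → 'G' (except AttributeError) → 'S' (after the try/except). Output: RGS

Answer: RGS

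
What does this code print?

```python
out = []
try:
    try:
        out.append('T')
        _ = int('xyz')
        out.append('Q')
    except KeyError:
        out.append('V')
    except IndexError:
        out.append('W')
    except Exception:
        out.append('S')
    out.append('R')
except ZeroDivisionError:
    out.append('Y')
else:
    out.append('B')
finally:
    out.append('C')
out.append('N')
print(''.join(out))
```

Execution trace: 'T' (inner try body) → 'S' (inner except Exception) → 'R' (try body, no exception) → 'B' (else) → 'C' (finally) → 'N' (after the try/except). Output: TSRBCN

Answer: TSRBCN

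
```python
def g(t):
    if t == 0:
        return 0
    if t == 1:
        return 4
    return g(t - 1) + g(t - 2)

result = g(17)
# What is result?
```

Build up from base cases: g(0)=0, g(1)=4, g(2)=4, g(3)=8, g(4)=12, g(5)=20, g(6)=32, ..., g(17)=6388

Answer: 6388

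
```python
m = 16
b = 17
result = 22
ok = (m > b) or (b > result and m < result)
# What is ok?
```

Trace:
`m = 16` → m = 16
`b = 17` → b = 17
`result = 22` → result = 22
`ok = (m > b) or (b > result and m < result)` → ok = False
So ok = False

Answer: False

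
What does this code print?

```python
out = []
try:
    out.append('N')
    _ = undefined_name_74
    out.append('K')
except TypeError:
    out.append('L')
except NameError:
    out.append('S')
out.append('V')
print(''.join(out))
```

Execution trace: 'N' (try body) → 'S' (except NameError) → 'V' (after the try/except). Output: NSV

Answer: NSV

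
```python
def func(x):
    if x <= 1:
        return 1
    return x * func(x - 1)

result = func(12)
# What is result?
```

func(12) = 12 * 11 * 10 * 9 * 8 * 7 * 6 * 5 * 4 * 3 * 2 * 1 = 479001600

Answer: 479001600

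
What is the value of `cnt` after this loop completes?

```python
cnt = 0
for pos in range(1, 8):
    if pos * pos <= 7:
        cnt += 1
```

Count numbers where pos² ≤ 7
`cnt` takes the values: 0 → 1 → 2

Answer: 2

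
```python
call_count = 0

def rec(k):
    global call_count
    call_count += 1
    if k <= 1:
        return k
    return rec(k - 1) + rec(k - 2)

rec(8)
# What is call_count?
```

Calls(k) = 1 + Calls(k-1) + Calls(k-2); Calls(0)=Calls(1)=1. For k=8 this gives 67.

Answer: 67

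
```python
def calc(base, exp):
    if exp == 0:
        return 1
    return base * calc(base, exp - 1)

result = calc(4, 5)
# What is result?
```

calc(4, 5) = 4 * 4 * 4 * 4 * 4 = 1024

Answer: 1024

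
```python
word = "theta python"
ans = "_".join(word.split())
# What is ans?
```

Trace:
`word = "theta python"` → word = 'theta python'
`ans = "_".join(word.split())` → ans = 'theta_python'
So ans = 'theta_python'

Answer: 'theta_python'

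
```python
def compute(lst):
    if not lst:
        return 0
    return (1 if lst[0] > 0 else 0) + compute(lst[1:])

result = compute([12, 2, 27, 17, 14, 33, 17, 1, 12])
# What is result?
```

Count of positive elements in [12, 2, 27, 17, 14, 33, 17, 1, 12] = 9

Answer: 9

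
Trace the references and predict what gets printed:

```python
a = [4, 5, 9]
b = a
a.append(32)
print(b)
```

Key concept: basic list aliasing.
Step by step:
`a = [4, 5, 9]` → a = [4, 5, 9]
`b = a` → b = [4, 5, 9] (same object as a)
`a.append(32)` → a = [4, 5, 9, 32] (same object as b); b = [4, 5, 9, 32] (same object as a)
`print(b)` → prints [4, 5, 9, 32]

Answer: [4, 5, 9, 32]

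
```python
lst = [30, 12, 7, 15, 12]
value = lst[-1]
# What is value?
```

Trace:
`lst = [30, 12, 7, 15, 12]` → lst = [30, 12, 7, 15, 12]
`value = lst[-1]` → value = 12
So value = 12

Answer: 12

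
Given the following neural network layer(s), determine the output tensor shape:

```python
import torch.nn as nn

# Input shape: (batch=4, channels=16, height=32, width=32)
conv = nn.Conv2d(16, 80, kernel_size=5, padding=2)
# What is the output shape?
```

Input: (4, 16, 32, 32) -> Output: (4, 80, 32, 32)

Answer: (4, 80, 32, 32)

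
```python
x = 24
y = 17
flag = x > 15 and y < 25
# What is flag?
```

Trace:
`x = 24` → x = 24
`y = 17` → y = 17
`flag = x > 15 and y < 25` → flag = True
So flag = True

Answer: True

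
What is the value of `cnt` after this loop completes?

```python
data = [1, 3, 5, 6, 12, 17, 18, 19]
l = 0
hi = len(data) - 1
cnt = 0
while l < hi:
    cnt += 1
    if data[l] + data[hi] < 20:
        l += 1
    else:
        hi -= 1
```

Steps to find pair summing to 20
`cnt` takes the values: 0 → 1 → 2 → 3 → 4 → 5 → 6 → 7

Answer: 7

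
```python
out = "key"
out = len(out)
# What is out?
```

Trace:
`out = "key"` → out = 'key'
`out = len(out)` → out = 3
So out = 3

Answer: 3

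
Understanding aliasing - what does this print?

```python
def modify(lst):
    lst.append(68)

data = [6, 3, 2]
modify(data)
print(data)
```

Key concept: function modifies passed list.
Step by step:
`data = [6, 3, 2]` → data = [6, 3, 2]
`modify(data)` → data = [6, 3, 2, 68]
`print(data)` → prints [6, 3, 2, 68]

Answer: [6, 3, 2, 68]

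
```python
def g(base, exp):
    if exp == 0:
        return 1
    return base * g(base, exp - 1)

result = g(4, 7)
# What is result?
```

g(4, 7) = 4 * 4 * 4 * 4 * 4 * 4 * 4 = 16384

Answer: 16384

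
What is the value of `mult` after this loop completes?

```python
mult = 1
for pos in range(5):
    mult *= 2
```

2^5 = 32
`mult` takes the values: 1 → 2 → 4 → 8 → 16 → 32

Answer: 32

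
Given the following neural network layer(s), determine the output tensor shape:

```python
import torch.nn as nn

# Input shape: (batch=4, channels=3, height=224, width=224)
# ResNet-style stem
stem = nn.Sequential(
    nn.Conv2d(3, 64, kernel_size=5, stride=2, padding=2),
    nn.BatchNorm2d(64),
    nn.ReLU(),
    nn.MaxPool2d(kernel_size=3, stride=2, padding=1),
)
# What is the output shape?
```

Input: (4, 3, 224, 224) -> after Conv2d 5x5 stride=2: (4, 64, 112, 112) -> Output: (4, 64, 56, 56)

Answer: (4, 64, 56, 56)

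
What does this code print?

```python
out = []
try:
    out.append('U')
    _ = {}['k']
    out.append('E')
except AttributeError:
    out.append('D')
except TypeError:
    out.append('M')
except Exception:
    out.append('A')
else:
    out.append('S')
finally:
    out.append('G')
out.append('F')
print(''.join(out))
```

Execution trace: 'U' (try body) → 'A' (except Exception) → 'G' (finally) → 'F' (after the try/except). Output: UAGF

Answer: UAGF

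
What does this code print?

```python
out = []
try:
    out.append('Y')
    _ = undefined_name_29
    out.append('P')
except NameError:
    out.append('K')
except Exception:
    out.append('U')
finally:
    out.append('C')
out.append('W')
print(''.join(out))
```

Execution trace: 'Y' (try body) → 'K' (except NameError) → 'C' (finally) → 'W' (after the try/except). Output: YKCW

Answer: YKCW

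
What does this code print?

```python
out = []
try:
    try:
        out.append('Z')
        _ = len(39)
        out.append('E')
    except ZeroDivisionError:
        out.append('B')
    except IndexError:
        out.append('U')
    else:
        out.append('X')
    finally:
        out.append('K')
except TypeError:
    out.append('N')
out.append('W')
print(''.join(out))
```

Execution trace: 'Z' (try body) → 'K' (finally) → 'N' (outer except TypeError) → 'W' (after the try/except). Output: ZKNW

Answer: ZKNW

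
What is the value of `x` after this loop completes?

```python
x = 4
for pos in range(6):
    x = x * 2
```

Multiply by 2, 6 times: 4 * 2^6 = 256
`x` takes the values: 4 → 8 → 16 → 32 → 64 → 128 → 256

Answer: 256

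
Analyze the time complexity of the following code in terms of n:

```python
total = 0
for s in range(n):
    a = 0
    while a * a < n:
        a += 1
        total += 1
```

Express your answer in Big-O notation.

Each loop level contributes: n × √n. Multiplying the contributions gives O(n√n).

Answer: O(n√n)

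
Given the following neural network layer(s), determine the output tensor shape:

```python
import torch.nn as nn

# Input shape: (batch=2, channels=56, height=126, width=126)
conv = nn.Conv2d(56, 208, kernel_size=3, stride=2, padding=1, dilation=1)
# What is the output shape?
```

Input: (2, 56, 126, 126) -> Output: (2, 208, 63, 63)

Answer: (2, 208, 63, 63)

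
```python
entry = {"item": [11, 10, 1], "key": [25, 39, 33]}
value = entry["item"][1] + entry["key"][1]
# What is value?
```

Trace:
`entry = {"item": [11, 10, 1], "key": [25, 39, 33]}` → entry = {'item': [11, 10, 1], 'key': [25, 39, 33]}
`value = entry["item"][1] + entry["key"][1]` → value = 49
So value = 49

Answer: 49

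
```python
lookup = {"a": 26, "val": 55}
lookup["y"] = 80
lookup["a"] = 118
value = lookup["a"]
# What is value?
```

Trace:
`lookup = {"a": 26, "val": 55}` → lookup = {'a': 26, 'val': 55}
`lookup["y"] = 80` → lookup = {'a': 26, 'val': 55, 'y': 80}
`lookup["a"] = 118` → lookup = {'a': 118, 'val': 55, 'y': 80}
`value = lookup["a"]` → value = 118
So value = 118

Answer: 118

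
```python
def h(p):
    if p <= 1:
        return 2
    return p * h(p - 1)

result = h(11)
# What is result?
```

h(11) = 11 * 10 * 9 * 8 * 7 * 6 * 5 * 4 * 3 * 2 * 2 = 79833600

Answer: 79833600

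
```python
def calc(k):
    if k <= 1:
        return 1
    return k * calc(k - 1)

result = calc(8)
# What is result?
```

calc(8) = 8 * 7 * 6 * 5 * 4 * 3 * 2 * 1 = 40320

Answer: 40320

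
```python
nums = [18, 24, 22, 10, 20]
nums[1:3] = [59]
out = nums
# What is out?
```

Trace:
`nums = [18, 24, 22, 10, 20]` → nums = [18, 24, 22, 10, 20]
`nums[1:3] = [59]` → nums = [18, 59, 10, 20]
`out = nums` → out = [18, 59, 10, 20]
So out = [18, 59, 10, 20]

Answer: [18, 59, 10, 20]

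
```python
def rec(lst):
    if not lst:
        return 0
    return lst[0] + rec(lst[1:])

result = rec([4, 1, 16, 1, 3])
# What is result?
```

4 + 1 + 16 + 1 + 3 + 0 = 25

Answer: 25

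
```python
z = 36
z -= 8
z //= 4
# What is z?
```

Trace:
`z = 36` → z = 36
`z -= 8` → z = 28
`z //= 4` → z = 7
So z = 7

Answer: 7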